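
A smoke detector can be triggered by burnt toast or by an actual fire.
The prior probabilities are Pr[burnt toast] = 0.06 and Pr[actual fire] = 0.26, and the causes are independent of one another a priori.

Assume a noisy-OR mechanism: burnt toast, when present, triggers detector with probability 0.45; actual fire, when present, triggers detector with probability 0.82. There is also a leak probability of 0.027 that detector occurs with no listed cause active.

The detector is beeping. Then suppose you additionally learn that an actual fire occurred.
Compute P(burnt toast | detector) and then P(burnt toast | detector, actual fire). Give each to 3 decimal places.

Under noisy-OR, P(detector | causes) = 1 − (1−0.027)·∏(1−qᵢ) over the active causes.
P(detector) = 0.027*0.94*0.74 + 0.82486*0.94*0.26 + 0.46485*0.06*0.74 + 0.903673*0.06*0.26 = 0.018781 + 0.201596 + 0.020639 + 0.014097 = 0.255113
Of this, 0.034736 comes from 0.020639 + 0.014097 (the burnt toast=true cases).
So P(burnt toast | detector) = 0.034736/0.255113 ≈ 0.136.

Now condition on the additional information:
P(detector | actual fire) = 0.82486*0.94 + 0.903673*0.06 = 0.775368 + 0.054220 = 0.829588
The burnt toast-present share is 0.903673*0.06 = 0.054220.
Hence the posterior is 0.054220/0.829588 ≈ 0.065.

P(burnt toast | detector) ≈ 0.136; P(burnt toast | detector, actual fire) ≈ 0.065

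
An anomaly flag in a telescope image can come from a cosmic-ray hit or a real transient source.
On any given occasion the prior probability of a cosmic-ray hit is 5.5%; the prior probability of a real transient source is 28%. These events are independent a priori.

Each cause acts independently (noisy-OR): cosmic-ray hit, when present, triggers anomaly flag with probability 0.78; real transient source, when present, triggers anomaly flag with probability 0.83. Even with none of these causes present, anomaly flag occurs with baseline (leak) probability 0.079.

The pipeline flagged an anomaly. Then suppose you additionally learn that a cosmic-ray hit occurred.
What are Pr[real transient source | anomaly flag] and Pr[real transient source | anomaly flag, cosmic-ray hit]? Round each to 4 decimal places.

Pr[real transient source | anomaly flag] ≈ 0.7361; Pr[real transient source | anomaly flag, cosmic-ray hit] ≈ 0.3201

Under noisy-OR, P(anomaly flag | causes) = 1 − (1−0.079)·∏(1−qᵢ) over the active causes.
P(anomaly flag) = 0.079*0.945*0.72 + 0.84343*0.945*0.28 + 0.79738*0.055*0.72 + 0.965555*0.055*0.28 = 0.053752 + 0.223172 + 0.031576 + 0.014870 = 0.323370
Restricting to configurations with real transient source present: 0.223172 + 0.014870 = 0.238042.
P(real transient source | anomaly flag) = 0.238042 / 0.323370 ≈ 0.7361

Now condition on the additional information:
By total probability over both values of real transient source:
  P(anomaly flag | cosmic-ray hit) = 0.79738·0.72 + 0.965555·0.28
        = 0.574114 + 0.270355 = 0.844469
The terms with real transient source present sum to 0.270355, so
  P(real transient source | anomaly flag, cosmic-ray hit) = 0.270355 / 0.844469 ≈ 0.3201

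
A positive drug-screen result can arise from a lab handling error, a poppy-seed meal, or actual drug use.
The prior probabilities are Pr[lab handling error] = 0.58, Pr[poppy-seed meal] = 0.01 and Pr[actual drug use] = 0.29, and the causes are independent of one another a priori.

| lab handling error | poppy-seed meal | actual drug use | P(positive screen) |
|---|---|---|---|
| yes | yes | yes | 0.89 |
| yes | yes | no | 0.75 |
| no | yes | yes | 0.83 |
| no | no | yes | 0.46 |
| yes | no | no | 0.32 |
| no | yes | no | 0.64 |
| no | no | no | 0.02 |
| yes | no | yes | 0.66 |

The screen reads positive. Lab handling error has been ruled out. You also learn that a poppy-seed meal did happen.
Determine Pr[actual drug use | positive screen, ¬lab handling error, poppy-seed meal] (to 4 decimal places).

For the numerator, keep only actual drug use=true terms: 0.83*0.29 = 0.240700
Denominator P(positive screen | ¬lab handling error, poppy-seed meal): 0.64*0.71 + 0.83*0.29 = 0.695100
Posterior = 0.240700 / 0.695100 ≈ 0.3463

Pr[actual drug use | positive screen, ¬lab handling error, poppy-seed meal] ≈ 0.3463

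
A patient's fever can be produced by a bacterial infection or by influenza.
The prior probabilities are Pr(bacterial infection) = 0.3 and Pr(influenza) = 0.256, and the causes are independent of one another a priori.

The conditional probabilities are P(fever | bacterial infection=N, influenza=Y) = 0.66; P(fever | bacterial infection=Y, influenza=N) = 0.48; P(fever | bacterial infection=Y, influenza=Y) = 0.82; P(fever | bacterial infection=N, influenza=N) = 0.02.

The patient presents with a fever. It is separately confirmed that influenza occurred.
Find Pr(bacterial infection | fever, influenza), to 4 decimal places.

Pr(bacterial infection | fever, influenza) ≈ 0.3475

Numerator (weight on configurations with bacterial infection): 0.82·0.3 = 0.246000
Denominator P(fever | influenza): 0.66·0.7 + 0.82·0.3 = 0.708000
Posterior = 0.246000 / 0.708000 ≈ 0.3475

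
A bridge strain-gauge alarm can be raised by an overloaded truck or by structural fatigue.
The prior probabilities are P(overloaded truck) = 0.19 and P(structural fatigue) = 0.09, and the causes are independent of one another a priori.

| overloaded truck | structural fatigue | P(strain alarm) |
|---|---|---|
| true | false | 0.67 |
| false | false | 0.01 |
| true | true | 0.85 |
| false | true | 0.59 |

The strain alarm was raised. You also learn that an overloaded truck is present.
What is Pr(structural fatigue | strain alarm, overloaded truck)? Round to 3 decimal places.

Pr(structural fatigue | strain alarm, overloaded truck) ≈ 0.111

Weight on structural fatigue=true, given the evidence: 0.85·0.09 = 0.076500
Denominator P(strain alarm | overloaded truck): 0.67·0.91 + 0.85·0.09 = 0.686200
P(structural fatigue | strain alarm, overloaded truck) = 0.076500/0.686200 ≈ 0.111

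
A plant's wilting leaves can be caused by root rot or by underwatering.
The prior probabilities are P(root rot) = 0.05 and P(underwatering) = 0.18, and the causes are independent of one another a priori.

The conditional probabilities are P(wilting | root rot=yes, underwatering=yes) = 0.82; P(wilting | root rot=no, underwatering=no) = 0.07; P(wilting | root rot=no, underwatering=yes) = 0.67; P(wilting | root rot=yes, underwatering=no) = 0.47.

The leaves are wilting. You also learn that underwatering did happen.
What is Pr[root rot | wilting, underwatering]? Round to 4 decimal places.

Pr[root rot | wilting, underwatering] ≈ 0.0605

P(wilting | underwatering) = 0.67·0.95 + 0.82·0.05 = 0.636500 + 0.041000 = 0.677500
Restricting to configurations with root rot present: 0.82·0.05 = 0.041000.
P(root rot | wilting, underwatering) = 0.041000 / 0.677500 ≈ 0.0605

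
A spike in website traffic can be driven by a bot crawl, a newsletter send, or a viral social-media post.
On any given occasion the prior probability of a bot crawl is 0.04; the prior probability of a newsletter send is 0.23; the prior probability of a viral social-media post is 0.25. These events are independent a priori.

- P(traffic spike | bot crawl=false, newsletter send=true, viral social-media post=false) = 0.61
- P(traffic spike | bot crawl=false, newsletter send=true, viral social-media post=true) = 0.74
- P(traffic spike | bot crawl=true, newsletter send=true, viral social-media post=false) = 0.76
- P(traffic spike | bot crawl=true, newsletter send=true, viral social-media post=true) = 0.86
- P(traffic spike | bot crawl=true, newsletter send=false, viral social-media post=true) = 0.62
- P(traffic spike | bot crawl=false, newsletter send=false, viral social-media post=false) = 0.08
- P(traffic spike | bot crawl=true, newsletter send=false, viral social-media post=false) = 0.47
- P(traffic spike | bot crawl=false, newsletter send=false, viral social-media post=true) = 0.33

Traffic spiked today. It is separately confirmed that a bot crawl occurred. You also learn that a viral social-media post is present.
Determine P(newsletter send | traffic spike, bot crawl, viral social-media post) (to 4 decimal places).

P(traffic spike | bot crawl, viral social-media post) = 0.62*0.77 + 0.86*0.23 = 0.477400 + 0.197800 = 0.675200
The newsletter send-present share is 0.86*0.23 = 0.197800.
Hence the posterior is 0.197800/0.675200 ≈ 0.2930.

P(newsletter send | traffic spike, bot crawl, viral social-media post) ≈ 0.2930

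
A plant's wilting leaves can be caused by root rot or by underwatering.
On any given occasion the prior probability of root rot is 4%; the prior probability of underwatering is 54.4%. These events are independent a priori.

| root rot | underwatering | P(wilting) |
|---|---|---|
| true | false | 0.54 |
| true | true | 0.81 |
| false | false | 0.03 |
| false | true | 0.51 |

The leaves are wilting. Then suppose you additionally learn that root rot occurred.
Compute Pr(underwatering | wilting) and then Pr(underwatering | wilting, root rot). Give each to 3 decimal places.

Enumerate the 4 (root rot, underwatering) configurations and weight by the priors:
  P(wilting) = 0.03·0.96·0.456 + 0.51·0.96·0.544 + 0.54·0.04·0.456 + 0.81·0.04·0.544
        = 0.013133 + 0.266342 + 0.009850 + 0.017626 = 0.306951
The terms with underwatering present sum to 0.283968, so
  P(underwatering | wilting) = 0.283968 / 0.306951 ≈ 0.925

With the extra evidence:
Numerator (weight on configurations with underwatering): 0.81×0.544 = 0.440640
The normalizing constant is 0.54×0.456 + 0.81×0.544 = 0.686880
Posterior = 0.440640 / 0.686880 ≈ 0.642
This is intercausal reasoning (explaining away): once root rot accounts for the wilting, underwatering becomes less likely.

Pr(underwatering | wilting) ≈ 0.925; Pr(underwatering | wilting, root rot) ≈ 0.642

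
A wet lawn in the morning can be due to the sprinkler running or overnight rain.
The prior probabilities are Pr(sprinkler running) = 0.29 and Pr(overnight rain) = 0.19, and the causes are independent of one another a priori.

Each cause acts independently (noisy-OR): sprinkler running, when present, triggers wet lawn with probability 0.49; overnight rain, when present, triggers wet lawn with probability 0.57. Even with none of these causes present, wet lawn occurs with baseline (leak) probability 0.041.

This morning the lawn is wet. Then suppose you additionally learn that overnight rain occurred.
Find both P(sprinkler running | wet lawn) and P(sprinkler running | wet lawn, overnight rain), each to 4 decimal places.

Under noisy-OR, P(wet lawn | causes) = 1 − (1−0.041)·∏(1−qᵢ) over the active causes.
Numerator (weight on configurations with sprinkler running): 0.120013 + 0.043512 = 0.163525
Denominator P(wet lawn): 0.041·0.71·0.81 + 0.58763·0.71·0.19 + 0.51091·0.29·0.81 + 0.789691·0.29·0.19 = 0.266375
Posterior = 0.163525 / 0.266375 ≈ 0.6139

With the extra evidence:
Numerator (weight on configurations with sprinkler running): 0.789691*0.29 = 0.229010
Normalizer over all consistent configurations: 0.58763*0.71 + 0.789691*0.29 = 0.646227
P(sprinkler running | wet lawn, overnight rain) = 0.229010/0.646227 ≈ 0.3544
— overnight rain explains away the evidence for sprinkler running.

P(sprinkler running | wet lawn) ≈ 0.6139; P(sprinkler running | wet lawn, overnight rain) ≈ 0.3544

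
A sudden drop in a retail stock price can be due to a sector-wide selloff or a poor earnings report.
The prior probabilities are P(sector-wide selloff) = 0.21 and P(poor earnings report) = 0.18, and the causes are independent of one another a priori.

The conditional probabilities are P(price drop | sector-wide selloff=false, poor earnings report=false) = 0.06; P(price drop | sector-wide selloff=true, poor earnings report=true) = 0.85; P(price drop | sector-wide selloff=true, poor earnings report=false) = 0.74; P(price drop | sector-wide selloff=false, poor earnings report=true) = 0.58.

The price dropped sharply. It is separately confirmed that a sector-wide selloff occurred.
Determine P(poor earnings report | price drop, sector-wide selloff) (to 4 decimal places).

P(price drop | sector-wide selloff) = 0.74*0.82 + 0.85*0.18 = 0.606800 + 0.153000 = 0.759800
Of this, 0.153000 comes from 0.85*0.18 (the poor earnings report=true cases).
So P(poor earnings report | price drop, sector-wide selloff) = 0.153000/0.759800 ≈ 0.2014.

P(poor earnings report | price drop, sector-wide selloff) ≈ 0.2014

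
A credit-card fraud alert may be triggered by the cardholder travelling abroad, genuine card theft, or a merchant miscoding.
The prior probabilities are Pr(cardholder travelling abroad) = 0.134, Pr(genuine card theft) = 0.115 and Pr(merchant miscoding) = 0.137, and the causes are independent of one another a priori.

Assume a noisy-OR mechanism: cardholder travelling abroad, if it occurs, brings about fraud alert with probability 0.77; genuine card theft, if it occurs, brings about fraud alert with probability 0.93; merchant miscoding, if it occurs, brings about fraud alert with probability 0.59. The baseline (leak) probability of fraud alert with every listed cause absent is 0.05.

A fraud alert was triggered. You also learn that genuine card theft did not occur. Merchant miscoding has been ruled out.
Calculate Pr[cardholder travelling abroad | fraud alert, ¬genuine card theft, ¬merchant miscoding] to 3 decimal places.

Under noisy-OR, P(fraud alert | causes) = 1 − (1−0.05)·∏(1−qᵢ) over the active causes.
P(fraud alert | ¬genuine card theft, ¬merchant miscoding) = 0.05×0.866 + 0.7815×0.134 = 0.043300 + 0.104721 = 0.148021
Of this, 0.104721 comes from 0.7815×0.134 (the cardholder travelling abroad=true cases).
Hence the posterior is 0.104721/0.148021 ≈ 0.707.

Pr[cardholder travelling abroad | fraud alert, ¬genuine card theft, ¬merchant miscoding] ≈ 0.707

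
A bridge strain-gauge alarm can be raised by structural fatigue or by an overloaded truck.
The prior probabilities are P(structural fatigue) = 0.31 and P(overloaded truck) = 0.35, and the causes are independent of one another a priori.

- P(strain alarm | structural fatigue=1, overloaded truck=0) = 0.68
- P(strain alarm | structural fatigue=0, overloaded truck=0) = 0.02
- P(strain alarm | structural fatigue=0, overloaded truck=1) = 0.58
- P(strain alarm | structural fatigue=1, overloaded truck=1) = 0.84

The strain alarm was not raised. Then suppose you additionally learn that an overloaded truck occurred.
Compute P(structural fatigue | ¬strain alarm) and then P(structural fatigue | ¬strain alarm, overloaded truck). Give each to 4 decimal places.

P(structural fatigue | ¬strain alarm) ≈ 0.1314; P(structural fatigue | ¬strain alarm, overloaded truck) ≈ 0.1461

Enumerate the 4 (structural fatigue, overloaded truck) configurations and weight by the priors:
  P(¬strain alarm) = 0.98·0.69·0.65 + 0.42·0.69·0.35 + 0.32·0.31·0.65 + 0.16·0.31·0.35
        = 0.439530 + 0.101430 + 0.064480 + 0.017360 = 0.622800
Configurations with structural fatigue contribute 0.081840, so
  P(structural fatigue | ¬strain alarm) = 0.081840 / 0.622800 ≈ 0.1314

With the extra evidence:
P(¬strain alarm | overloaded truck) = 0.42·0.69 + 0.16·0.31 = 0.289800 + 0.049600 = 0.339400
Of this, 0.049600 comes from 0.16·0.31 (the structural fatigue=true cases).
P(structural fatigue | ¬strain alarm, overloaded truck) = 0.049600 / 0.339400 ≈ 0.1461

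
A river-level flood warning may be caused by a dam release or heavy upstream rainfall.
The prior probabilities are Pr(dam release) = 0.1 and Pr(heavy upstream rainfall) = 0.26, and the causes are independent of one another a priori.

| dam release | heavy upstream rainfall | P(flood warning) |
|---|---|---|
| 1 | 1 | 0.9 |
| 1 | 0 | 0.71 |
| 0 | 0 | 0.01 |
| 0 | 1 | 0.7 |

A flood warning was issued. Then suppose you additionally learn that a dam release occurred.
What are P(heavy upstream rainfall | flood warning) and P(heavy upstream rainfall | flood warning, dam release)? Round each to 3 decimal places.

P(flood warning) = 0.01·0.9·0.74 + 0.7·0.9·0.26 + 0.71·0.1·0.74 + 0.9·0.1·0.26 = 0.006660 + 0.163800 + 0.052540 + 0.023400 = 0.246400
Restricting to configurations with heavy upstream rainfall present: 0.163800 + 0.023400 = 0.187200.
P(heavy upstream rainfall | flood warning) = 0.187200 / 0.246400 ≈ 0.760

Now condition on the additional information:
Numerator (weight on configurations with heavy upstream rainfall): 0.9·0.26 = 0.234000
Normalizer over all consistent configurations: 0.71·0.74 + 0.9·0.26 = 0.759400
P(heavy upstream rainfall | flood warning, dam release) = 0.234000/0.759400 ≈ 0.308
The drop from 0.760 to 0.308 is the explaining-away (discounting) effect.

P(heavy upstream rainfall | flood warning) ≈ 0.760; P(heavy upstream rainfall | flood warning, dam release) ≈ 0.308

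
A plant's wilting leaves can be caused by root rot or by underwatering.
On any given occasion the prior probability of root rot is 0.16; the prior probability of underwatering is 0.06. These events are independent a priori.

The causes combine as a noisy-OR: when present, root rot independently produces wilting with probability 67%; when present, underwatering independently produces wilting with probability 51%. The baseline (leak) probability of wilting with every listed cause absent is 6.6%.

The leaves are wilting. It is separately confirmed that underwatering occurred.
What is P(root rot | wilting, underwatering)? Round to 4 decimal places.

Under noisy-OR, P(wilting | causes) = 1 − (1−0.066)·∏(1−qᵢ) over the active causes.
Weight on root rot=true, given the evidence: 0.848972*0.16 = 0.135836
Denominator P(wilting | underwatering): 0.54234*0.84 + 0.848972*0.16 = 0.591402
P(root rot | wilting, underwatering) = 0.135836/0.591402 ≈ 0.2297

P(root rot | wilting, underwatering) ≈ 0.2297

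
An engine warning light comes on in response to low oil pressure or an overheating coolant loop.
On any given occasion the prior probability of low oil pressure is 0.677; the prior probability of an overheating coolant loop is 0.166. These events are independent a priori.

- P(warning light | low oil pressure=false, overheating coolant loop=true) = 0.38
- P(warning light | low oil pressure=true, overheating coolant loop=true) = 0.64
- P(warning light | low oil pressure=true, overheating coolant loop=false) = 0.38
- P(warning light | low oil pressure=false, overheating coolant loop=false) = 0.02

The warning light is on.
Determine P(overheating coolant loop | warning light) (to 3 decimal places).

By total probability over the 4 (low oil pressure, overheating coolant loop) configurations:
  P(warning light) = 0.02×0.323×0.834 + 0.38×0.323×0.166 + 0.38×0.677×0.834 + 0.64×0.677×0.166
        = 0.005388 + 0.020375 + 0.214555 + 0.071924 = 0.312242
Configurations with overheating coolant loop contribute 0.092299, so
  P(overheating coolant loop | warning light) = 0.092299 / 0.312242 ≈ 0.296

P(overheating coolant loop | warning light) ≈ 0.296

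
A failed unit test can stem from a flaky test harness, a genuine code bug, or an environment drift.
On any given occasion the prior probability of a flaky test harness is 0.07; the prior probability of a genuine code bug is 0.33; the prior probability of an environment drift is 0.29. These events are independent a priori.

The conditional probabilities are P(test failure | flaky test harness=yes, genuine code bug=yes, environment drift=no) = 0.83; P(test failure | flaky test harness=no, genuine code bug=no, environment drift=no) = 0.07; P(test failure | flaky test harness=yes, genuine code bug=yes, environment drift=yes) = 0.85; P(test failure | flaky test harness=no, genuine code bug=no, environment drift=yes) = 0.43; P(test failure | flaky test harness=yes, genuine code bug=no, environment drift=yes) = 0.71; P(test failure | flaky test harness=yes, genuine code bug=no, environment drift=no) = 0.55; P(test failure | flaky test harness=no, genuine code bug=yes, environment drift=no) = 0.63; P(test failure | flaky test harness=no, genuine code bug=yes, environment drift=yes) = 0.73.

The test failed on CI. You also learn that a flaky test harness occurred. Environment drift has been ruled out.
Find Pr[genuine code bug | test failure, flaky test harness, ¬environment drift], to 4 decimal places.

For the numerator, keep only genuine code bug=true terms: 0.83*0.33 = 0.273900
Normalizer over all consistent configurations: 0.55*0.67 + 0.83*0.33 = 0.642400
Posterior = 0.273900 / 0.642400 ≈ 0.4264

Pr[genuine code bug | test failure, flaky test harness, ¬environment drift] ≈ 0.4264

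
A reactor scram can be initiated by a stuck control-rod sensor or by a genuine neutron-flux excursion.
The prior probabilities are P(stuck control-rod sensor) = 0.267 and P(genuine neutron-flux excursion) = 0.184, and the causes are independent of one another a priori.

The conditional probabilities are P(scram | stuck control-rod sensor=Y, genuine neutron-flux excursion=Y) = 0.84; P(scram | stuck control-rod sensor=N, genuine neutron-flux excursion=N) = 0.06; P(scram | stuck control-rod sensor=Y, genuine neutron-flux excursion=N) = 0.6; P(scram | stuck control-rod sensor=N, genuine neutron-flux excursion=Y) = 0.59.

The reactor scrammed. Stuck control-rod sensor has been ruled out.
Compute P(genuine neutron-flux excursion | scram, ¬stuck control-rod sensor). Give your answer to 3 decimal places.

P(scram | ¬stuck control-rod sensor) = 0.06*0.816 + 0.59*0.184 = 0.048960 + 0.108560 = 0.157520
Restricting to configurations with genuine neutron-flux excursion present: 0.59*0.184 = 0.108560.
So P(genuine neutron-flux excursion | scram, ¬stuck control-rod sensor) = 0.108560/0.157520 ≈ 0.689.

P(genuine neutron-flux excursion | scram, ¬stuck control-rod sensor) ≈ 0.689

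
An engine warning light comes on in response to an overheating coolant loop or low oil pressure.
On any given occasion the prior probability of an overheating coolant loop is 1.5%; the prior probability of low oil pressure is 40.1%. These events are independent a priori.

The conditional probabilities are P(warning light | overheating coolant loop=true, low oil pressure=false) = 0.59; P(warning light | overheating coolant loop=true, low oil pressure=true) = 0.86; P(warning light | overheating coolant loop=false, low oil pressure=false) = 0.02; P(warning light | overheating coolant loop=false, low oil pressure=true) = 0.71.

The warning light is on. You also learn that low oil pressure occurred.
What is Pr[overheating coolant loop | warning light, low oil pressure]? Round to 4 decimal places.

Sum P(warning light|·) weighted by the priors over both values of overheating coolant loop:
  P(warning light | low oil pressure) = 0.71·0.985 + 0.86·0.015
        = 0.699350 + 0.012900 = 0.712250
Configurations with overheating coolant loop contribute 0.012900, so
  P(overheating coolant loop | warning light, low oil pressure) = 0.012900 / 0.712250 ≈ 0.0181

Pr[overheating coolant loop | warning light, low oil pressure] ≈ 0.0181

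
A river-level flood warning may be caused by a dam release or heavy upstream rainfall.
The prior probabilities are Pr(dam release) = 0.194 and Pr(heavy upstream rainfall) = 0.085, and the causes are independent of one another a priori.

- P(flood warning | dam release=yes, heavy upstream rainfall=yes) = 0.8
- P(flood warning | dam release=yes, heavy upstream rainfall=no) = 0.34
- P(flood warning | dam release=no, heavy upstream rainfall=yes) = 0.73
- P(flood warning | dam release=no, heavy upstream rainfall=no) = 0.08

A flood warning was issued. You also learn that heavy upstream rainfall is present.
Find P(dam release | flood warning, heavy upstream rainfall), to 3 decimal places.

P(dam release | flood warning, heavy upstream rainfall) ≈ 0.209

P(flood warning | heavy upstream rainfall) = 0.73*0.806 + 0.8*0.194 = 0.588380 + 0.155200 = 0.743580
Of this, 0.155200 comes from 0.8*0.194 (the dam release=true cases).
Hence the posterior is 0.155200/0.743580 ≈ 0.209.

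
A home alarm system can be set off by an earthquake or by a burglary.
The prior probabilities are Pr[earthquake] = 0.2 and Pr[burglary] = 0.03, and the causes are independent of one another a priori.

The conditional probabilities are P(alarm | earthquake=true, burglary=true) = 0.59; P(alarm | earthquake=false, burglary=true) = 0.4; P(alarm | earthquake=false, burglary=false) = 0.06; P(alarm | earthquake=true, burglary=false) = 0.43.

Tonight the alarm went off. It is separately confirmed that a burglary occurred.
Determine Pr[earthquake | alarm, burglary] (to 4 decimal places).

Pr[earthquake | alarm, burglary] ≈ 0.2694

Enumerate both values of earthquake and weight by the priors:
  P(alarm | burglary) = 0.4×0.8 + 0.59×0.2
        = 0.320000 + 0.118000 = 0.438000
Configurations with earthquake contribute 0.118000, so
  P(earthquake | alarm, burglary) = 0.118000 / 0.438000 ≈ 0.2694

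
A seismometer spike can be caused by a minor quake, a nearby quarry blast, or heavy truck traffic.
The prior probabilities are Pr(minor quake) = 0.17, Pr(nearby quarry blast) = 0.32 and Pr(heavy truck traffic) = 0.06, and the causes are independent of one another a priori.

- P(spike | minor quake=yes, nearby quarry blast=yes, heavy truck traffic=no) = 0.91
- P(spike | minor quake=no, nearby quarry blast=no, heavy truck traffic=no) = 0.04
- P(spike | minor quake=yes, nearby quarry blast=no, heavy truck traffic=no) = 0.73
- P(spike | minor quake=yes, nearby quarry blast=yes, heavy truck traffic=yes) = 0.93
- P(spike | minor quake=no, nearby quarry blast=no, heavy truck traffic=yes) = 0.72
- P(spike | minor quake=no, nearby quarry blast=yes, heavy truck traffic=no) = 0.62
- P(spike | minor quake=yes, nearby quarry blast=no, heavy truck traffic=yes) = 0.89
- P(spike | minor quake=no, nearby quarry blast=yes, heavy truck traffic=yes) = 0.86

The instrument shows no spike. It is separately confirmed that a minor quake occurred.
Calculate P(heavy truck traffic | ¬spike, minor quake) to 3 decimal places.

P(heavy truck traffic | ¬spike, minor quake) ≈ 0.028

By total probability over the 4 (nearby quarry blast, heavy truck traffic) configurations:
  P(¬spike | minor quake) = 0.27·0.68·0.94 + 0.11·0.68·0.06 + 0.09·0.32·0.94 + 0.07·0.32·0.06
        = 0.172584 + 0.004488 + 0.027072 + 0.001344 = 0.205488
Configurations with heavy truck traffic contribute 0.005832, so
  P(heavy truck traffic | ¬spike, minor quake) = 0.005832 / 0.205488 ≈ 0.028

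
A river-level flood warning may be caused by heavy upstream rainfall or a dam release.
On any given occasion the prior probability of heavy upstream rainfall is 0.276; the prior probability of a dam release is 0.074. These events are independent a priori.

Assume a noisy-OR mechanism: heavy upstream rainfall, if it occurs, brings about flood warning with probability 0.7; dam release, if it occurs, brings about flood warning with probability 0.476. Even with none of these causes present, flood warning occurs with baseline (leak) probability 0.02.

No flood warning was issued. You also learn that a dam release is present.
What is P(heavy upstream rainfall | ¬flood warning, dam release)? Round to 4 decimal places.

P(heavy upstream rainfall | ¬flood warning, dam release) ≈ 0.1026

Under noisy-OR, P(flood warning | causes) = 1 − (1−0.02)·∏(1−qᵢ) over the active causes.
Enumerate both values of heavy upstream rainfall and weight by the priors:
  P(¬flood warning | dam release) = 0.51352·0.724 + 0.154056·0.276
        = 0.371788 + 0.042519 = 0.414307
Keeping only the heavy upstream rainfall-present terms gives 0.042519, so
  P(heavy upstream rainfall | ¬flood warning, dam release) = 0.042519 / 0.414307 ≈ 0.1026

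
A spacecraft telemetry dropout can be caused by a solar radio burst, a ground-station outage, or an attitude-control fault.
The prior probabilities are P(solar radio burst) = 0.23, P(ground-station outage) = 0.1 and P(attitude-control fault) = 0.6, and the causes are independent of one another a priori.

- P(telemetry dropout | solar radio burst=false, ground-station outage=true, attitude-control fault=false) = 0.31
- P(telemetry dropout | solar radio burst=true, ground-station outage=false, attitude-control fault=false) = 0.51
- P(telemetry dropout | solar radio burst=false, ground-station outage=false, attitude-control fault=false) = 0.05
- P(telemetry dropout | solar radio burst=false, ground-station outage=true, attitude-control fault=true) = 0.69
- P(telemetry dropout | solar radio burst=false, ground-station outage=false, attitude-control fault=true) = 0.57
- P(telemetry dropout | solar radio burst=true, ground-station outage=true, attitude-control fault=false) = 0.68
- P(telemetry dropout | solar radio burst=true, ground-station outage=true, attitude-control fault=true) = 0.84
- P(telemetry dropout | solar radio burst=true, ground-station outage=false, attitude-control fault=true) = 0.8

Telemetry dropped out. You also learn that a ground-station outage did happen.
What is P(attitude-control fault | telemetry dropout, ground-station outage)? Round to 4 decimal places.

Enumerate the 4 (solar radio burst, attitude-control fault) configurations and weight by the priors:
  P(telemetry dropout | ground-station outage) = 0.31·0.77·0.4 + 0.69·0.77·0.6 + 0.68·0.23·0.4 + 0.84·0.23·0.6
        = 0.095480 + 0.318780 + 0.062560 + 0.115920 = 0.592740
The terms with attitude-control fault present sum to 0.434700, so
  P(attitude-control fault | telemetry dropout, ground-station outage) = 0.434700 / 0.592740 ≈ 0.7334

P(attitude-control fault | telemetry dropout, ground-station outage) ≈ 0.7334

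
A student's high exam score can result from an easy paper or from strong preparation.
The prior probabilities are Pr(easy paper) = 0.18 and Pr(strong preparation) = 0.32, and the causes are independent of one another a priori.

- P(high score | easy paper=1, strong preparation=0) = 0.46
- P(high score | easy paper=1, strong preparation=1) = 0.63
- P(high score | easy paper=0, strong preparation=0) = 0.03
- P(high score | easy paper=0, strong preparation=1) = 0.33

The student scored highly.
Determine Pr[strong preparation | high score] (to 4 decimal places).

Pr[strong preparation | high score] ≈ 0.6272

P(high score) = 0.03×0.82×0.68 + 0.33×0.82×0.32 + 0.46×0.18×0.68 + 0.63×0.18×0.32 = 0.016728 + 0.086592 + 0.056304 + 0.036288 = 0.195912
Of this, 0.122880 comes from 0.086592 + 0.036288 (the strong preparation=true cases).
So P(strong preparation | high score) = 0.122880/0.195912 ≈ 0.6272.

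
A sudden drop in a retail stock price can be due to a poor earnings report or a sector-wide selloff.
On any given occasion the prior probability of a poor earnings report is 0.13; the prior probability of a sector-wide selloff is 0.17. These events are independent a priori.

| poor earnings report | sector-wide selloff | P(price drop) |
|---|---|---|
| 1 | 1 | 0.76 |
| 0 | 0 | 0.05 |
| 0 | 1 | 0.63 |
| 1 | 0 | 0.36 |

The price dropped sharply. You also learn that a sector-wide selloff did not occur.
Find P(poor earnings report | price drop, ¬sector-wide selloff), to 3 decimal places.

P(poor earnings report | price drop, ¬sector-wide selloff) ≈ 0.518

P(price drop | ¬sector-wide selloff) = 0.05·0.87 + 0.36·0.13 = 0.043500 + 0.046800 = 0.090300
Restricting to configurations with poor earnings report present: 0.36·0.13 = 0.046800.
So P(poor earnings report | price drop, ¬sector-wide selloff) = 0.046800/0.090300 ≈ 0.518.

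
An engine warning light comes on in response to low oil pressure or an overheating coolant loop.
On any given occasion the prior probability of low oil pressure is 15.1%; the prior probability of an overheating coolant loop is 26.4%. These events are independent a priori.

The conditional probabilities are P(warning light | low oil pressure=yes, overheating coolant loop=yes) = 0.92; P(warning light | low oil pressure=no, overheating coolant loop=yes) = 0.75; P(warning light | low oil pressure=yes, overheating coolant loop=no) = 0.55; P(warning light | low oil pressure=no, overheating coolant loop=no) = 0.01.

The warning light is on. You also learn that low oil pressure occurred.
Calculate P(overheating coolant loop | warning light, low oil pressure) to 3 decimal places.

P(overheating coolant loop | warning light, low oil pressure) ≈ 0.375

P(warning light | low oil pressure) = 0.55×0.736 + 0.92×0.264 = 0.404800 + 0.242880 = 0.647680
The overheating coolant loop-present share is 0.92×0.264 = 0.242880.
P(overheating coolant loop | warning light, low oil pressure) = 0.242880 / 0.647680 ≈ 0.375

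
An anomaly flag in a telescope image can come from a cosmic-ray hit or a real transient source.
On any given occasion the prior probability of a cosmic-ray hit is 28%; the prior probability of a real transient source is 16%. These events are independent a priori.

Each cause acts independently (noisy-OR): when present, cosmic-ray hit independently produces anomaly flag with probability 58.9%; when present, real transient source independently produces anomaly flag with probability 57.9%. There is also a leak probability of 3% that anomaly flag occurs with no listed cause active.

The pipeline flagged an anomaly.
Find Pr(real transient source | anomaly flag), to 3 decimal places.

Under noisy-OR, P(anomaly flag | causes) = 1 − (1−0.03)·∏(1−qᵢ) over the active causes.
By total probability over the 4 (cosmic-ray hit, real transient source) configurations:
  P(anomaly flag) = 0.03*0.72*0.84 + 0.59163*0.72*0.16 + 0.60133*0.28*0.84 + 0.83216*0.28*0.16
        = 0.018144 + 0.068156 + 0.141433 + 0.037281 = 0.265014
Keeping only the real transient source-present terms gives 0.105437, so
  P(real transient source | anomaly flag) = 0.105437 / 0.265014 ≈ 0.398

Pr(real transient source | anomaly flag) ≈ 0.398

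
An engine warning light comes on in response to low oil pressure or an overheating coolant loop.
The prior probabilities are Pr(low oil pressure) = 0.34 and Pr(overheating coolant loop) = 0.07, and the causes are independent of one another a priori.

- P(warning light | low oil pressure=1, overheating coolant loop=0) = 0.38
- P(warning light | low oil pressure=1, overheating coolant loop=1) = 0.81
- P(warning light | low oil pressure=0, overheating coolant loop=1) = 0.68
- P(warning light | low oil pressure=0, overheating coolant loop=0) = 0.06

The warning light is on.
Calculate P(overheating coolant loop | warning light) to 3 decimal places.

For the numerator, keep only overheating coolant loop=true terms: 0.031416 + 0.019278 = 0.050694
Denominator P(warning light): 0.06*0.66*0.93 + 0.68*0.66*0.07 + 0.38*0.34*0.93 + 0.81*0.34*0.07 = 0.207678
P(overheating coolant loop | warning light) = 0.050694/0.207678 ≈ 0.244

P(overheating coolant loop | warning light) ≈ 0.244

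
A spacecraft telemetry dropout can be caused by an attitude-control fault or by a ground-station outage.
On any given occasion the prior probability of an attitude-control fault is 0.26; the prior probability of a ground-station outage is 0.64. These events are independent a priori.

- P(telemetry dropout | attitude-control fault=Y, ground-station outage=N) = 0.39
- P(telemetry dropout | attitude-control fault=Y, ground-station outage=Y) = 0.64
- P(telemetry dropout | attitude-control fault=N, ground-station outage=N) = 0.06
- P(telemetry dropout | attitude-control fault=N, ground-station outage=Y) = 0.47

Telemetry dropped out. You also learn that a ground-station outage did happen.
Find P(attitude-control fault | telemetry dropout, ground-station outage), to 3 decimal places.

P(telemetry dropout | ground-station outage) = 0.47×0.74 + 0.64×0.26 = 0.347800 + 0.166400 = 0.514200
Of this, 0.166400 comes from 0.64×0.26 (the attitude-control fault=true cases).
Hence the posterior is 0.166400/0.514200 ≈ 0.324.

P(attitude-control fault | telemetry dropout, ground-station outage) ≈ 0.324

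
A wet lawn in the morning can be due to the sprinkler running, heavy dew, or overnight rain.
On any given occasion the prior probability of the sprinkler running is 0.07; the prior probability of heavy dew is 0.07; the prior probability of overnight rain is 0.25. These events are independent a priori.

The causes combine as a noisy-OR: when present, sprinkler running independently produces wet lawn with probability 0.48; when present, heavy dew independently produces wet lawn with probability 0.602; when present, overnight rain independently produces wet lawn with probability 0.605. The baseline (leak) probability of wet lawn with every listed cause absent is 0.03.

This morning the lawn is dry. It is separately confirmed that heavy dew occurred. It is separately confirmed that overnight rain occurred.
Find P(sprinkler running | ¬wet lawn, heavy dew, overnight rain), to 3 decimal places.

P(sprinkler running | ¬wet lawn, heavy dew, overnight rain) ≈ 0.038

Under noisy-OR, P(wet lawn | causes) = 1 − (1−0.03)·∏(1−qᵢ) over the active causes.
P(¬wet lawn | heavy dew, overnight rain) = 0.152494×0.93 + 0.079297×0.07 = 0.141819 + 0.005551 = 0.147370
Of this, 0.005551 comes from 0.079297×0.07 (the sprinkler running=true cases).
So P(sprinkler running | ¬wet lawn, heavy dew, overnight rain) = 0.005551/0.147370 ≈ 0.038.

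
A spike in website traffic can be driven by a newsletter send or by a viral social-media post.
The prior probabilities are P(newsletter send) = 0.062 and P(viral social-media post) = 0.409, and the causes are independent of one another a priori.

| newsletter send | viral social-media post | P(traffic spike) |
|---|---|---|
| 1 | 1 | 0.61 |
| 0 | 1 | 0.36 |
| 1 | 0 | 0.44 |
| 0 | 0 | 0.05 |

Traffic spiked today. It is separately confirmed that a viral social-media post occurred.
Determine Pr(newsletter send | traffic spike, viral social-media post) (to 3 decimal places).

P(traffic spike | viral social-media post) = 0.36·0.938 + 0.61·0.062 = 0.337680 + 0.037820 = 0.375500
Restricting to configurations with newsletter send present: 0.61·0.062 = 0.037820.
So P(newsletter send | traffic spike, viral social-media post) = 0.037820/0.375500 ≈ 0.101.

Pr(newsletter send | traffic spike, viral social-media post) ≈ 0.101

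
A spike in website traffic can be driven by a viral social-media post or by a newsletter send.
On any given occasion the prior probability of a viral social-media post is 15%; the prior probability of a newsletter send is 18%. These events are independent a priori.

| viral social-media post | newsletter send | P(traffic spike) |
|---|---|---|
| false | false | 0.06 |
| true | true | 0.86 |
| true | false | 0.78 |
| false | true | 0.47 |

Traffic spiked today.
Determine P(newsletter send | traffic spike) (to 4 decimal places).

Weight on newsletter send=true, given the evidence: 0.071910 + 0.023220 = 0.095130
Normalizer over all consistent configurations: 0.06·0.85·0.82 + 0.47·0.85·0.18 + 0.78·0.15·0.82 + 0.86·0.15·0.18 = 0.232890
Posterior = 0.095130 / 0.232890 ≈ 0.4085

P(newsletter send | traffic spike) ≈ 0.4085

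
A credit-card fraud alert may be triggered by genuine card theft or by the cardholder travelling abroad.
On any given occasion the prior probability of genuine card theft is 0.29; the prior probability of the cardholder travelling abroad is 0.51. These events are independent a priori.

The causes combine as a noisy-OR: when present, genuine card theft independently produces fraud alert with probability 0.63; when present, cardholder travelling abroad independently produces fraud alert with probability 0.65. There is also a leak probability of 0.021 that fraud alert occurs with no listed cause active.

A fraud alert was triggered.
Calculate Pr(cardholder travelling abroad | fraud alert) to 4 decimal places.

Pr(cardholder travelling abroad | fraud alert) ≈ 0.7894

Under noisy-OR, P(fraud alert | causes) = 1 − (1−0.021)·∏(1−qᵢ) over the active causes.
P(fraud alert) = 0.021·0.71·0.49 + 0.65735·0.71·0.51 + 0.63777·0.29·0.49 + 0.87322·0.29·0.51 = 0.007306 + 0.238026 + 0.090627 + 0.129149 = 0.465108
The cardholder travelling abroad-present share is 0.238026 + 0.129149 = 0.367175.
So P(cardholder travelling abroad | fraud alert) = 0.367175/0.465108 ≈ 0.7894.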